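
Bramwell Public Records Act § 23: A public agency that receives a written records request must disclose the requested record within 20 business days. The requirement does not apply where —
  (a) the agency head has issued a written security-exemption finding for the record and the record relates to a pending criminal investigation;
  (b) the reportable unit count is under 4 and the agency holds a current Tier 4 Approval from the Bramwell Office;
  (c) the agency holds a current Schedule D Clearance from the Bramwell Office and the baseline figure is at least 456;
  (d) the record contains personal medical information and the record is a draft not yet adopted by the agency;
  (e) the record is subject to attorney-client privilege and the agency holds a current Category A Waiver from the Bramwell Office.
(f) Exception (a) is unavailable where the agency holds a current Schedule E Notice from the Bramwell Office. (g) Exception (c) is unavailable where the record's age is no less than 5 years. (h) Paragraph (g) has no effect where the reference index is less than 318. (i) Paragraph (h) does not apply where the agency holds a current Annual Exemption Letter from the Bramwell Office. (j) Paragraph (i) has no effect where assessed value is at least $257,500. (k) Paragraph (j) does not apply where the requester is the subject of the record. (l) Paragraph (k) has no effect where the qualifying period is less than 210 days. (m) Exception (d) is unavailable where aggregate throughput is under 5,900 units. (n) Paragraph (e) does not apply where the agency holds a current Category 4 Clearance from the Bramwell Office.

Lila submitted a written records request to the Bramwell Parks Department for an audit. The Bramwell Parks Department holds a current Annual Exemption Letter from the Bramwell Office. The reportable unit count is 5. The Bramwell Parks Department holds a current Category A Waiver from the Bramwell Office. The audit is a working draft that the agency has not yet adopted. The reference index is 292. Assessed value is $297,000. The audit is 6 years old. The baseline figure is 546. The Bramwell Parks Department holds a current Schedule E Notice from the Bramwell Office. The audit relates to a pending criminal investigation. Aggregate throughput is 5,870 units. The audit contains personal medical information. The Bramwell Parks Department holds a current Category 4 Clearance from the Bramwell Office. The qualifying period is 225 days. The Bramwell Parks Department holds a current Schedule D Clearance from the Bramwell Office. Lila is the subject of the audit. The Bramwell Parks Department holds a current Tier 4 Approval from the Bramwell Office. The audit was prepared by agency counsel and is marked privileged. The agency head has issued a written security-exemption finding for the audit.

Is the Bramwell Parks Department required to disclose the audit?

Exception (a): a written security-exemption finding has been issued; the audit relates to a pending investigation — every condition holds. Turning to paragraph (f): (f) operates against (a): a current Schedule E Notice is held. So (a) is unavailable.
Exception (b) does not apply: the reportable unit count is 5, not under 4.
All of (c)'s requirements are met (a current Schedule D Clearance is held; the baseline figure is 546, meeting the 456 threshold). Turning to paragraphs (g)–(l): (g) operates against (c): the record's age is 6 years, meeting the 5 years threshold. (h) would limit (g) — the reference index is 292, less than the 318 limit — but (i) sets (h) aside: (i) operates — a current Annual Exemption Letter is held. (j) is triggered (assessed value is $297,000, meeting the $257,500 threshold), but is overridden by (k): (k) applies — Lila is the subject of the audit. (l) is not triggered (the qualifying period is 225 days, not less than 210 days), so (k) stands. Exception (c) does not apply.
Exception (d): the audit contains personal medical information; the audit is an unadopted draft — every condition holds. But: (m) is triggered — aggregate throughput is 5,870 units, under the 5,900 units limit. Exception (d) does not apply.
All of (e)'s requirements are met (the audit is privileged; a current Category A Waiver is held). But: (n) operates against (e): a current Category 4 Clearance is held. (e) is therefore removed.
No exception is made out. the Bramwell Parks Department falls within the general rule.

Yes — the Bramwell Parks Department must disclose the audit.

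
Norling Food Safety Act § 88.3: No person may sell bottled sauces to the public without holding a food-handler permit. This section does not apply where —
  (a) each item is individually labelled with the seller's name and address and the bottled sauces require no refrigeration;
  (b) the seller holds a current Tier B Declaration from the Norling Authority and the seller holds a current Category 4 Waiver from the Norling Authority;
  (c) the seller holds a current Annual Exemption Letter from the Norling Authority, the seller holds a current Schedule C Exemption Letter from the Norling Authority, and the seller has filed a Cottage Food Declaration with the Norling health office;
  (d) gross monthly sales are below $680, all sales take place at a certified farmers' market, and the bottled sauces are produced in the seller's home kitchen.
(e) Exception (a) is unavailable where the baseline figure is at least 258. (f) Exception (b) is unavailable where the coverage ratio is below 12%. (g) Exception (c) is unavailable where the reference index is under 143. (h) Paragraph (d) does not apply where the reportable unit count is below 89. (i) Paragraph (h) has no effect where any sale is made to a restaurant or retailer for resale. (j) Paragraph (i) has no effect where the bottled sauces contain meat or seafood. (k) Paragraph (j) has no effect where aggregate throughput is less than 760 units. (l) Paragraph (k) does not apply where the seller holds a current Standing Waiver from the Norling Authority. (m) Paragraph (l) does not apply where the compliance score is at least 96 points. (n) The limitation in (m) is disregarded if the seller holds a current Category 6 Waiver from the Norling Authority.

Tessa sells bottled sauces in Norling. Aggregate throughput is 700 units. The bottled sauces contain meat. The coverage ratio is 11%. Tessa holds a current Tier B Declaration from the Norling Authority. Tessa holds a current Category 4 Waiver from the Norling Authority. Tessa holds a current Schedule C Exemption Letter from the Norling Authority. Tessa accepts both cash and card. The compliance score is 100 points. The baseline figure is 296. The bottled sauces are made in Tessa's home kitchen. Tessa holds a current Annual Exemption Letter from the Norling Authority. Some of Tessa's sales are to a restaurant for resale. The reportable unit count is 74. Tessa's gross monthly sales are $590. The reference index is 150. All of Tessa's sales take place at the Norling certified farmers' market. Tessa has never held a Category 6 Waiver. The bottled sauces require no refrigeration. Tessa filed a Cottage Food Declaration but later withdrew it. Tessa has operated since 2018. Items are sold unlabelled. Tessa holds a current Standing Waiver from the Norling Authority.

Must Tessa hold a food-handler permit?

No — exception (d) applies; Tessa is not required to hold a food-handler permit.

Exception (a) fails — items are sold unlabelled.
All of (b)'s requirements are met (a current Tier B Declaration is held; a current Category 4 Waiver is held). But applying paragraph (f): (f) operates against (b): the coverage ratio is 11%, below the 12% limit. Exception (b) does not apply.
Exception (c) fails — the Cottage Food Declaration was withdrawn.
All of (d)'s requirements are met (gross monthly sales are $590, below the $680 limit; all sales are at a certified farmers' market; the bottled sauces are home-kitchen produced). As to paragraphs (h)–(n): (h) would limit (d) — the reportable unit count is 74, below the 89 limit — but (i) sets (h) aside: (i) is triggered — some sales are to a restaurant for resale. (j) is triggered (the bottled sauces contain meat), but is overridden by (k): (k) applies — aggregate throughput is 700 units, less than the 760 units limit. (l) is triggered (a current Standing Waiver is held), but is displaced by (m): (m) operates against (l): the compliance score is 100 points, meeting the 96 points threshold. (n), which would lift (m), does not operate here — the Category 6 Waiver is not current. Exception (d) stands.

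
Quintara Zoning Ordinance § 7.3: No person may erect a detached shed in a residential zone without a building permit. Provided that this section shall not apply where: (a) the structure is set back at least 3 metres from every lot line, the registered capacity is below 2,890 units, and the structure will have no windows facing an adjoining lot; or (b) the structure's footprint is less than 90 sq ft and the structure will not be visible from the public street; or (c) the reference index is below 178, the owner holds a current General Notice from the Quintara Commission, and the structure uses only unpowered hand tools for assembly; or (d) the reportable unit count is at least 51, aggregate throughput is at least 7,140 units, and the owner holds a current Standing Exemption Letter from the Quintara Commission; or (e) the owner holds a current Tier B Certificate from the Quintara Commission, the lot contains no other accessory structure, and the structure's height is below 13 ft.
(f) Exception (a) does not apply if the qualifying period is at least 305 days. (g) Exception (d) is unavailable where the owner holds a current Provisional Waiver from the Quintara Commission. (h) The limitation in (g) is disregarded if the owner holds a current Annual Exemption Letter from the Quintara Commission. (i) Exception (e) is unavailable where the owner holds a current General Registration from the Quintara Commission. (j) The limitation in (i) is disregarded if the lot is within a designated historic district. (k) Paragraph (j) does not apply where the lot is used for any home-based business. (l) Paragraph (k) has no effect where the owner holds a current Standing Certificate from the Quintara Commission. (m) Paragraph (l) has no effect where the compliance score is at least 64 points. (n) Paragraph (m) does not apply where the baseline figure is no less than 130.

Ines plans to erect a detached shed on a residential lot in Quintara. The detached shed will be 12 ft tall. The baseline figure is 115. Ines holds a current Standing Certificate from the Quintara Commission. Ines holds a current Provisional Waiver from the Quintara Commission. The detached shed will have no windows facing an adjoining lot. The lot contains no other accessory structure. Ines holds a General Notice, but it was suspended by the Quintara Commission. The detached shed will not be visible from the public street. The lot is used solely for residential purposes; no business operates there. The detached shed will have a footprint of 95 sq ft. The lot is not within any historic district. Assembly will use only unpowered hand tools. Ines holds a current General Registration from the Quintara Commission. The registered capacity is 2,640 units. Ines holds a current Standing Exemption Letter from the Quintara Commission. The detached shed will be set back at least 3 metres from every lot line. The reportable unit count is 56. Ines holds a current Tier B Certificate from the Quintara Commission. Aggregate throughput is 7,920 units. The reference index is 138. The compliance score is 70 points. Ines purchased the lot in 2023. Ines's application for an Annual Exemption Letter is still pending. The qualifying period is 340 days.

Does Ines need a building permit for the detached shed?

Exception (a) is satisfied on its face — the setback is at least 3 m on every side; the registered capacity is 2,640 units, below the 2,890 units limit; no windows face an adjoining lot. But: (f) is triggered — the qualifying period is 340 days, meeting the 305 days threshold. (a) is therefore removed.
Exception (b) requires that the structure's footprint is less than 90 sq ft; but the structure's footprint is 95 sq ft, not less than 90 sq ft, so (b) is unavailable.
Exception (c) requires that the owner holds a current General Notice from the Quintara Commission; but no current General Notice is held, so (c) is unavailable.
Exception (d)'s conditions are all satisfied: the reportable unit count is 56, meeting the 51 threshold; aggregate throughput is 7,920 units, meeting the 7,140 units threshold; a current Standing Exemption Letter is held. Turning to paragraphs (g)–(h): (g) operates against (d): a current Provisional Waiver is held. (h) is not engaged (there is no Annual Exemption Letter in force), so (g) stands. (d) is therefore removed.
Exception (e)'s conditions are all satisfied: a current Tier B Certificate is held; the lot has no other accessory structure; the structure's height is 12 ft, below the 13 ft limit. However, paragraphs (i)–(n) must be considered: (i) operates against (e): a current General Registration is held. (j), which would lift (i), is inapplicable — the lot is not in a historic district. So (e) is unavailable.
Every exception is unavailable, so the rule governs.

Yes — Ines must obtain a building permit.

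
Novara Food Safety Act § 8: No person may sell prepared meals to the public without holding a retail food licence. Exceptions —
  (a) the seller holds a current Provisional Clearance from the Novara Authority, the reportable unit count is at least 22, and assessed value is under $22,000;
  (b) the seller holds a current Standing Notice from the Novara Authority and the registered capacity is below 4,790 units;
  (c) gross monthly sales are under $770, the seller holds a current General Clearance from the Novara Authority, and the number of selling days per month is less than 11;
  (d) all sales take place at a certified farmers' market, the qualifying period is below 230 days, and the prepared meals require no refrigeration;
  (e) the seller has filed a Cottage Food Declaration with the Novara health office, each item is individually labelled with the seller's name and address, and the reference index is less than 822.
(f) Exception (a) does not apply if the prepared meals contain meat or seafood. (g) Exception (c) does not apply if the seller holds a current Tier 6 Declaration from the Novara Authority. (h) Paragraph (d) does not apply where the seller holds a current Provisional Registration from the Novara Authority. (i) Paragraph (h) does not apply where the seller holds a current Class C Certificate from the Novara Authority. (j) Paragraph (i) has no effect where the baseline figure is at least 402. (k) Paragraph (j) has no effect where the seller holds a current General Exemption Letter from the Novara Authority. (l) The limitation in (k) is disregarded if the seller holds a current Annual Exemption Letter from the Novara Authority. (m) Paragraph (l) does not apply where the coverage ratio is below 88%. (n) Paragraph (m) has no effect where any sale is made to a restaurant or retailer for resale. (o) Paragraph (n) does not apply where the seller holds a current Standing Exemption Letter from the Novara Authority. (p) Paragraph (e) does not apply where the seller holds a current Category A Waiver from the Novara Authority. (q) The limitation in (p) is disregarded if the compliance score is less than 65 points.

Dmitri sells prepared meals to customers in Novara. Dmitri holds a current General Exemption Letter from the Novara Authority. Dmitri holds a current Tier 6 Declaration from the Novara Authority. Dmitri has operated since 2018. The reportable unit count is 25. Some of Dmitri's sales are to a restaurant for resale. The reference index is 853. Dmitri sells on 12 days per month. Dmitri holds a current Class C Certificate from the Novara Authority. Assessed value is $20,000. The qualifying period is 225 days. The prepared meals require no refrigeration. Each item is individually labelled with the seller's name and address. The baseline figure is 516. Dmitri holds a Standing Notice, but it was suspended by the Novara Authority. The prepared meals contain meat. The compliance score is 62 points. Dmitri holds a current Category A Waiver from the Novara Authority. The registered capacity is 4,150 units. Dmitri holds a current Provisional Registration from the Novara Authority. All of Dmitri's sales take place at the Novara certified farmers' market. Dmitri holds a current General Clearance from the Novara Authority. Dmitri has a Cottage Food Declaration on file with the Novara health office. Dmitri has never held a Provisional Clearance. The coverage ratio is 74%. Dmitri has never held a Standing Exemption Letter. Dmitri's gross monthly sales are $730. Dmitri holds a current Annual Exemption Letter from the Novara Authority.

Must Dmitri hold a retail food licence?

Yes — Dmitri must hold a retail food licence.

Exception (a) does not apply: there is no Provisional Clearance in force.
Exception (b) fails — there is no Standing Notice in force.
Exception (c) fails — the number of selling days per month is 12, not less than 11.
All of (d)'s requirements are met (all sales are at a certified farmers' market; the qualifying period is 225 days, below the 230 days limit; the prepared meals are shelf-stable). But applying paragraphs (h)–(o): (h) operates against (d): a current Provisional Registration is held. (i) would limit (h) — a current Class C Certificate is held — but (j) sets (i) aside: (j) is triggered — the baseline figure is 516, meeting the 402 threshold. (k) operates (a current General Exemption Letter is held), but is displaced by (l): (l) operates against (k): a current Annual Exemption Letter is held. (m) operates (the coverage ratio is 74%, below the 88% limit), but is set aside by (n): (n) operates against (m): some sales are to a restaurant for resale. (o), which would lift (n), is inapplicable — there is no Standing Exemption Letter in force. (d) is therefore removed.
Exception (e) fails — the reference index is 853, not less than 822.
No exception is made out. Dmitri falls within the general rule.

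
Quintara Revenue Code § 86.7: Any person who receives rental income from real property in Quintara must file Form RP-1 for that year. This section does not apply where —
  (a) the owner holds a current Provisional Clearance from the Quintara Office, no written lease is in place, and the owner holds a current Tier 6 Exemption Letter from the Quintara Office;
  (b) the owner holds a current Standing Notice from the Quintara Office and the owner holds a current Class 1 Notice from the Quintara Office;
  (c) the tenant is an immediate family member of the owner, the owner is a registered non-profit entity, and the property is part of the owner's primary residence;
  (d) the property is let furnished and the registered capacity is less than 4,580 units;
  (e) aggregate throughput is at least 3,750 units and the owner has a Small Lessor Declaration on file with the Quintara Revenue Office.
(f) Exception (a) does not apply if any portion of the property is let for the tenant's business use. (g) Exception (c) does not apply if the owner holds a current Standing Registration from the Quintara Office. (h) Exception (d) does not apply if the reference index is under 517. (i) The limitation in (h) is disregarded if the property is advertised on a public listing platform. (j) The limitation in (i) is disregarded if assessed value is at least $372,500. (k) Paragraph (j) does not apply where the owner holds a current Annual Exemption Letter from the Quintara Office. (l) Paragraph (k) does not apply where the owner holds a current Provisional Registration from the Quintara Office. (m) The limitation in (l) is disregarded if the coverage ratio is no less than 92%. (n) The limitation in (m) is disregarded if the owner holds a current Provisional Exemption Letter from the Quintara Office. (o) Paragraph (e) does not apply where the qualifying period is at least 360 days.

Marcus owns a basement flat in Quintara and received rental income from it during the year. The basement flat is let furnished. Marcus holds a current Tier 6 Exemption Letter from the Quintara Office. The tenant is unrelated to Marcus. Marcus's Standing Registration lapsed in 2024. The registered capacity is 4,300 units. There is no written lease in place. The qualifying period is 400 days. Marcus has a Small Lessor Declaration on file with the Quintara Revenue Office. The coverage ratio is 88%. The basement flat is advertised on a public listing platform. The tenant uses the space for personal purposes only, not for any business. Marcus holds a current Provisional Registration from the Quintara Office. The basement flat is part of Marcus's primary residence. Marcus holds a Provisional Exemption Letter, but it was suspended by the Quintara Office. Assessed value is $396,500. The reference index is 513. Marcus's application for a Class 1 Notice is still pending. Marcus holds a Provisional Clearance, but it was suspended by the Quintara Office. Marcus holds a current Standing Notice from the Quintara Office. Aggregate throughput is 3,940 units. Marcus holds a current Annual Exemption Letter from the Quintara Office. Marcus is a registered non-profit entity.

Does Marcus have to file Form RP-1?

Exception (a) does not apply: no current Provisional Clearance is held.
Exception (b) fails — no current Class 1 Notice is held.
Exception (c) does not apply: the tenant is unrelated to the owner.
Exception (d): the property is let furnished; the registered capacity is 4,300 units, less than the 4,580 units limit — every condition holds. Turning to paragraphs (h)–(n): (h) operates against (d): the reference index is 513, under the 517 limit. (i) applies (the property is publicly advertised), but is itself disapplied by (j): (j) operates against (i): assessed value is $396,500, meeting the $372,500 threshold. (k) is triggered (a current Annual Exemption Letter is held), but yields to (l): (l) is triggered — a current Provisional Registration is held. (m) is inapplicable (the coverage ratio is 88%, short of 92%), so (l) stands. Exception (d) does not apply.
All of (e)'s requirements are met (aggregate throughput is 3,940 units, meeting the 3,750 units threshold; a Small Lessor Declaration is on file). But applying paragraph (o): (o) operates against (e): the qualifying period is 400 days, meeting the 360 days threshold. Exception (e) does not apply.
No exception applies. The general rule governs.

Yes — Marcus must file Form RP-1.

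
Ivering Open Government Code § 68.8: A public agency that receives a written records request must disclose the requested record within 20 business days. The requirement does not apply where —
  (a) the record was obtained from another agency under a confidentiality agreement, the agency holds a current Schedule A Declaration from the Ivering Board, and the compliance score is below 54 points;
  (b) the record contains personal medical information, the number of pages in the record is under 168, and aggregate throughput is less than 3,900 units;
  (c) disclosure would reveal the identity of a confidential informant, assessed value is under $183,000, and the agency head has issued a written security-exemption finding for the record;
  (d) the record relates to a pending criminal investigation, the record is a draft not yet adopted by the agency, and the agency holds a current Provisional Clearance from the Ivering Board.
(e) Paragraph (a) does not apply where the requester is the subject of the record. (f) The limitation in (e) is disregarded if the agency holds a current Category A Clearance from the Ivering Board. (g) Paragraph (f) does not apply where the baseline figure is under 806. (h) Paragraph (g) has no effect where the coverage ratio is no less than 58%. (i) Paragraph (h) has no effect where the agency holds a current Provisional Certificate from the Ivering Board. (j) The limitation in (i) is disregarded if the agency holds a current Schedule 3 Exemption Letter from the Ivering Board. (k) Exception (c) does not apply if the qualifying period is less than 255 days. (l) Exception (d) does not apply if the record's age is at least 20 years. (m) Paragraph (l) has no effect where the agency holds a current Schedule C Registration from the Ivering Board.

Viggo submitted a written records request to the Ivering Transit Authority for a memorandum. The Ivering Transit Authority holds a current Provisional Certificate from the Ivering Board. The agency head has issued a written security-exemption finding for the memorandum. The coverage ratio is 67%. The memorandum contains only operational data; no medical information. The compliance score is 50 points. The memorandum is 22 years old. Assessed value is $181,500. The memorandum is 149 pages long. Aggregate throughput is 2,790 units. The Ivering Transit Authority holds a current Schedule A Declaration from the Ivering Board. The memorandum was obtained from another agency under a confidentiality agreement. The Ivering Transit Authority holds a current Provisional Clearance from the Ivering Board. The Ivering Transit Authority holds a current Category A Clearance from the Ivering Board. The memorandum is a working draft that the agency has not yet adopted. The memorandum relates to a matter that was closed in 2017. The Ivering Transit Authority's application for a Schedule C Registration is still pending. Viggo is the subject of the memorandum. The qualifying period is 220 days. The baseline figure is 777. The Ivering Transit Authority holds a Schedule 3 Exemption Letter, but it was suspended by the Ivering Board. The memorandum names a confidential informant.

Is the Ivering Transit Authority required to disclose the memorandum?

Exception (a)'s conditions are all satisfied: the memorandum was obtained under a confidentiality agreement; a current Schedule A Declaration is held; the compliance score is 50 points, below the 54 points limit. But applying paragraphs (e)–(j): (e) operates against (a): Viggo is the subject of the memorandum. (f) would limit (e) — a current Category A Clearance is held — but (g) sets (f) aside: (g) operates — the baseline figure is 777, under the 806 limit. (h) applies (the coverage ratio is 67%, meeting the 58% threshold), but is set aside by (i): (i) operates against (h): a current Provisional Certificate is held. (j), which would lift (i), is inapplicable — the Schedule 3 Exemption Letter is not current. So (a) is unavailable.
Exception (b) does not apply: the memorandum contains only operational data.
All of (c)'s requirements are met (the memorandum names a confidential informant; assessed value is $181,500, under the $183,000 limit; a written security-exemption finding has been issued). But: (k) is engaged — the qualifying period is 220 days, less than the 255 days limit. So (c) is unavailable.
Exception (d) requires that the record relates to a pending criminal investigation; but the memorandum relates to a closed matter, so (d) is unavailable.
Every exception is unavailable, so the rule governs.

Yes — the Ivering Transit Authority must disclose the memorandum.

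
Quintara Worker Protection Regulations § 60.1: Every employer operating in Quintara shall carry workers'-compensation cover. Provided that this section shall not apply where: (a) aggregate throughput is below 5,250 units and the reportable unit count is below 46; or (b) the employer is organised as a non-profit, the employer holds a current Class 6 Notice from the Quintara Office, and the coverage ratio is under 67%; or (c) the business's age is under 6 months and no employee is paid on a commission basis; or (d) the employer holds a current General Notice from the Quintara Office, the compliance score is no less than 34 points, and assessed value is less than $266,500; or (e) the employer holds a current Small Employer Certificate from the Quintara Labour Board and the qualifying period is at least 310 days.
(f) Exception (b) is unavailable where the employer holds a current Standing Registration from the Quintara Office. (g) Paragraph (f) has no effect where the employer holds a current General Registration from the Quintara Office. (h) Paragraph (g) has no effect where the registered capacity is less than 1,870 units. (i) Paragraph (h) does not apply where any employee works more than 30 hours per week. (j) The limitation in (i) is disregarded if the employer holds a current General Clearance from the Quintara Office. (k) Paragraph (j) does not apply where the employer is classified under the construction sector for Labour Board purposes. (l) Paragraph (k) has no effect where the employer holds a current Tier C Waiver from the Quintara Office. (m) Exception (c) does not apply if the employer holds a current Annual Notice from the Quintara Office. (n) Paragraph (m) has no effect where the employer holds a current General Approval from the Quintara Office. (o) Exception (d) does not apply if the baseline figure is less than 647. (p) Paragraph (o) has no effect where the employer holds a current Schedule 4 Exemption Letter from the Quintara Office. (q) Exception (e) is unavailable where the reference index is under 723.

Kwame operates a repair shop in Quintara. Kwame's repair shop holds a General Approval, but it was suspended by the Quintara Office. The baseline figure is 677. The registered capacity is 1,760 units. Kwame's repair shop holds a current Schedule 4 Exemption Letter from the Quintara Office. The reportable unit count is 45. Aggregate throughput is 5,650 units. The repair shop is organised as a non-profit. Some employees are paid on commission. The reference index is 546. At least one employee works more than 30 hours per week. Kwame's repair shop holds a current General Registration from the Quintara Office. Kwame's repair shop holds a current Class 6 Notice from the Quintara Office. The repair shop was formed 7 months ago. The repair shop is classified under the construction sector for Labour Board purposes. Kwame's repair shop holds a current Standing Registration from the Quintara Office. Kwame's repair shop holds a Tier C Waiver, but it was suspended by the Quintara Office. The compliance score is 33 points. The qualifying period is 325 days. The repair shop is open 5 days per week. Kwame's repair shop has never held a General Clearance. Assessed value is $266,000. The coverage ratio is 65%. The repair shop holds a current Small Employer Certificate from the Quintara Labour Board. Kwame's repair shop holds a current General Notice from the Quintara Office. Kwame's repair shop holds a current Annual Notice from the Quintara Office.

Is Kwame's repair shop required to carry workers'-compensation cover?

No — exception (b) applies; Kwame's repair shop is not required to carry workers'-compensation cover.

Exception (a) fails — aggregate throughput is 5,650 units, not below 5,250 units.
Exception (b): the employer is a non-profit; a current Class 6 Notice is held; the coverage ratio is 65%, under the 67% limit — every condition holds. As to paragraphs (f)–(l): (f) operates (a current Standing Registration is held), but yields to (g): (g) is engaged — a current General Registration is held. (h) would limit (g) — the registered capacity is 1,760 units, less than the 1,870 units limit — but (i) sets (h) aside: (i) operates against (h): at least one employee exceeds 30 hours/week. (j), which would lift (i), is not triggered — there is no General Clearance in force. (b) remains available.
Exception (c) requires that the business's age is under 6 months; but the business's age is 7 months, not under 6 months, so (c) is unavailable.
Exception (d) fails — the compliance score is 33 points, short of 34 points.
Exception (e): a current Small Employer Certificate is held; the qualifying period is 325 days, meeting the 310 days threshold — every condition holds. However, paragraph (q) must be considered: (q) is triggered — the reference index is 546, under the 723 limit. Exception (e) does not apply.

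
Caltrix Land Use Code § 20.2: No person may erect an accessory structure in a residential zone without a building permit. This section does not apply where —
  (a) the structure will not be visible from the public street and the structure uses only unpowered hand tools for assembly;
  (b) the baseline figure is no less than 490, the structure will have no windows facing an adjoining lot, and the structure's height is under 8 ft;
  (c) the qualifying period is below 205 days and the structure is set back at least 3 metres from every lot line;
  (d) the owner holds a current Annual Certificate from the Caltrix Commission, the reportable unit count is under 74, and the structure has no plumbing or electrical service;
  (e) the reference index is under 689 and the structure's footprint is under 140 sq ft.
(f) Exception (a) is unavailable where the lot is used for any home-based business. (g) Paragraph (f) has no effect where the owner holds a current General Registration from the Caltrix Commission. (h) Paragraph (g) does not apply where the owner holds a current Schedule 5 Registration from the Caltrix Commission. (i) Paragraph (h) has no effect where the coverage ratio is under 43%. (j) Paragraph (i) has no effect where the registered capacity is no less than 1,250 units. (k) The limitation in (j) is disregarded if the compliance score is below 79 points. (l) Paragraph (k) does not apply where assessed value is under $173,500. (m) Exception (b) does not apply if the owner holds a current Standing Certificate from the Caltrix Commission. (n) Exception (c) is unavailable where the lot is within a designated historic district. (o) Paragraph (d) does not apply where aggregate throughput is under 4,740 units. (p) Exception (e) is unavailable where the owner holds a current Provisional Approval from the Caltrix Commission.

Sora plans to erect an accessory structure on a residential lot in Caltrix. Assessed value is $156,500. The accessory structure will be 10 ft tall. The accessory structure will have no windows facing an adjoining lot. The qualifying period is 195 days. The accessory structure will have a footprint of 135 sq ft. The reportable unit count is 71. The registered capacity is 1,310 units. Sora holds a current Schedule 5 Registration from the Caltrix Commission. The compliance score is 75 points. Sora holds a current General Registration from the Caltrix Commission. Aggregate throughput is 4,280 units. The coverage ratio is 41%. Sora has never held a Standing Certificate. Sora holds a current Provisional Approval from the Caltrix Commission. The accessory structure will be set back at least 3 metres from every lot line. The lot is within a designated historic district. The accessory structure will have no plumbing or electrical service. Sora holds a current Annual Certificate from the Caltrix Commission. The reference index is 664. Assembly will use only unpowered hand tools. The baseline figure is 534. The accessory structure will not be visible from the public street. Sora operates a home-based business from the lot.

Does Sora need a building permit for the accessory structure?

Exception (a): the structure will not be visible from the street; assembly uses only hand tools — every condition holds. Turning to paragraphs (f)–(l): (f) is triggered — a home-based business operates on the lot. (g) would limit (f) — a current General Registration is held — but (h) sets (g) aside: (h) operates against (g): a current Schedule 5 Registration is held. (i) would limit (h) — the coverage ratio is 41%, under the 43% limit — but (j) sets (i) aside: (j) applies — the registered capacity is 1,310 units, meeting the 1,250 units threshold. (k) would limit (j) — the compliance score is 75 points, below the 79 points limit — but (l) sets (k) aside: (l) applies — assessed value is $156,500, under the $173,500 limit. (a) is therefore removed.
Exception (b) requires that the structure's height is under 8 ft; but the structure's height is 10 ft, not under 8 ft, so (b) is unavailable.
All of (c)'s requirements are met (the qualifying period is 195 days, below the 205 days limit; the setback is at least 3 m on every side). But applying paragraph (n): (n) operates against (c): the lot is in a historic district. (c) is therefore removed.
Exception (d) is satisfied on its face — a current Annual Certificate is held; the reportable unit count is 71, under the 74 limit; there is no plumbing or electrical service. But applying paragraph (o): (o) operates against (d): aggregate throughput is 4,280 units, under the 4,740 units limit. So (d) is unavailable.
Exception (e): the reference index is 664, under the 689 limit; the structure's footprint is 135 sq ft, under the 140 sq ft limit — every condition holds. But: (p) operates — a current Provisional Approval is held. So (e) is unavailable.
Every exception is unavailable, so the rule governs.

Yes — Sora must obtain a building permit.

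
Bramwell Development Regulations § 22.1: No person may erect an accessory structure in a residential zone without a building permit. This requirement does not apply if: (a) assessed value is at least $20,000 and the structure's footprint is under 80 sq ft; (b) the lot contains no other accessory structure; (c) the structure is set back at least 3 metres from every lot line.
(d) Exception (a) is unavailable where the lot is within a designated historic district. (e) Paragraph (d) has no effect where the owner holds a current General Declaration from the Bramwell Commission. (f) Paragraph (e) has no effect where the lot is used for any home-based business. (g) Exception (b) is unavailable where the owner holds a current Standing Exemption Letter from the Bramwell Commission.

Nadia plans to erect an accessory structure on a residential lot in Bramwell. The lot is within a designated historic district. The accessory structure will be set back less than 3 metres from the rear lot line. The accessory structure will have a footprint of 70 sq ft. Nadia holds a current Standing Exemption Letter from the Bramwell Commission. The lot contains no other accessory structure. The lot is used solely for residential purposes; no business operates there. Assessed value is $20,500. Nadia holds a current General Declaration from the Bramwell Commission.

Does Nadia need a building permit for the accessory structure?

Exception (a): assessed value is $20,500, meeting the $20,000 threshold; the structure's footprint is 70 sq ft, under the 80 sq ft limit — every condition holds. Considering the limiting provisions: (d) would limit (a) — the lot is in a historic district — but (e) sets (d) aside: (e) operates against (d): a current General Declaration is held. (f) is inapplicable (the lot is solely residential), so (e) stands. Exception (a) stands.
All of (b)'s requirements are met (the lot has no other accessory structure). However, paragraph (g) must be considered: (g) operates against (b): a current Standing Exemption Letter is held. Exception (b) does not apply.
Exception (c) does not apply: the rear setback is under 3 m.

No — exception (a) applies; Nadia does not need a building permit.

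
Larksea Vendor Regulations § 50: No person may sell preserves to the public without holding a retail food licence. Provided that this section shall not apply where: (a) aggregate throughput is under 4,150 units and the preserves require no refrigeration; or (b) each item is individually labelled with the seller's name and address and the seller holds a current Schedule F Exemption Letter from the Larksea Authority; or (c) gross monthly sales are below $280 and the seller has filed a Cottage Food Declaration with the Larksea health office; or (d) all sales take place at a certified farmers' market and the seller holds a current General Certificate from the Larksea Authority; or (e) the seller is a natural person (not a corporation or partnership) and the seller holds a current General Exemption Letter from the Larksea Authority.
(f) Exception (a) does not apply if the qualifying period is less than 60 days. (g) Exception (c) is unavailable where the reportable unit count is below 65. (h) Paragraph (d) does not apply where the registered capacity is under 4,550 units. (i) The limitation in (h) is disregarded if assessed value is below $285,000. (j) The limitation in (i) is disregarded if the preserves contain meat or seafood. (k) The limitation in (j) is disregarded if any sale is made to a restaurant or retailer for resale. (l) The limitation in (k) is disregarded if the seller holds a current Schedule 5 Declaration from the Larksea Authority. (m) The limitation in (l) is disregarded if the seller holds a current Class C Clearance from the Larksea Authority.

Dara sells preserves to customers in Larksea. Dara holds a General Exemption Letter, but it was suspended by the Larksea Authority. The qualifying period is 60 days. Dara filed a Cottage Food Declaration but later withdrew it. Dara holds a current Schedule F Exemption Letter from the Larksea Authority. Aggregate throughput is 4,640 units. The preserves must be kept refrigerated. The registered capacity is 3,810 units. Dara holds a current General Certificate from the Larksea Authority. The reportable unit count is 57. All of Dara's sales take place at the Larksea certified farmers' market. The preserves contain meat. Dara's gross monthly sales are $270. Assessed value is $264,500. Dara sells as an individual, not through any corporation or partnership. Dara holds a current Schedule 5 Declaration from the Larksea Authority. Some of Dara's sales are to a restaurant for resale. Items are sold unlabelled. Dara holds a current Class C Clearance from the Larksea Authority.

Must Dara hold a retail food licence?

No — exception (d) applies; Dara is not required to hold a retail food licence.

Exception (a) requires that aggregate throughput is under 4,150 units; but aggregate throughput is 4,640 units, not under 4,150 units, so (a) is unavailable.
Exception (b) does not apply: items are sold unlabelled.
Exception (c) requires that the seller has filed a Cottage Food Declaration with the Larksea health office; but the Cottage Food Declaration was withdrawn, so (c) is unavailable.
Exception (d): all sales are at a certified farmers' market; a current General Certificate is held — every condition holds. Applying paragraphs (h)–(m): (h) would limit (d) — the registered capacity is 3,810 units, under the 4,550 units limit — but (i) sets (h) aside: (i) operates against (h): assessed value is $264,500, below the $285,000 limit. (j) applies (the preserves contain meat), but is itself disapplied by (k): (k) operates against (j): some sales are to a restaurant for resale. (l) would limit (k) — a current Schedule 5 Declaration is held — but (m) sets (l) aside: (m) is triggered — a current Class C Clearance is held. So (d) applies.
Exception (e) fails — there is no General Exemption Letter in force.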